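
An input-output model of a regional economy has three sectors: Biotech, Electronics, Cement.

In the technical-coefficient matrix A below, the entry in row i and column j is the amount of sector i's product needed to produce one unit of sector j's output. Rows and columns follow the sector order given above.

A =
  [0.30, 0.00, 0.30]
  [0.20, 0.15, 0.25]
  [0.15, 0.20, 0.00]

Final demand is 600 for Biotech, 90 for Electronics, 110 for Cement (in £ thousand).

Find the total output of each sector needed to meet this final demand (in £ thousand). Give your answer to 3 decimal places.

x_B = 1007.258, x_E = 445.905, x_C = 350.270

I − A =
  [   0.70     0.00    -0.30]
  [  -0.20     0.85    -0.25]
  [  -0.15    -0.20     1.00]
Cofactors of I−A, C_ij = (−1)^(i+j)·(minor ij) (rows/columns in the sector order above):
  C_11 = (0.85)(1.00) − (-0.25)(-0.20) = 0.8000
  C_12 = −[(-0.20)(1.00) − (-0.25)(-0.15)] = 0.2375
  C_13 = (-0.20)(-0.20) − (0.85)(-0.15) = 0.1675
  C_21 = −[(0.00)(1.00) − (-0.30)(-0.20)] = 0.0600
  C_22 = (0.70)(1.00) − (-0.30)(-0.15) = 0.6550
  C_23 = −[(0.70)(-0.20) − (0.00)(-0.15)] = 0.1400
  C_31 = (0.00)(-0.25) − (-0.30)(0.85) = 0.2550
  C_32 = −[(0.70)(-0.25) − (-0.30)(-0.20)] = 0.2350
  C_33 = (0.70)(0.85) − (0.00)(-0.20) = 0.5950
det(I−A) = Σ_j (I−A)_1j·C_1j = (0.70)(0.8000) + (0.00)(0.2375) + (-0.30)(0.1675) = 0.50975
adj(I−A) = Cᵀ =
  [ 0.8000   0.0600   0.2550]
  [ 0.2375   0.6550   0.2350]
  [ 0.1675   0.1400   0.5950]
(I − A)⁻¹ = adj(I−A) / det(I−A) ≈
  [   1.5694     0.1177     0.5002]
  [   0.4659     1.2849     0.4610]
  [   0.3286     0.2746     1.1672]
x = (I − A)⁻¹ d = adj(I−A)·d / det(I−A), with det(I−A) = 0.50975:
  x_B = (0.8000·600 + 0.0600·90 + 0.2550·110) / 0.50975 = 513.45 / 0.50975 ≈ 1007.258
  x_E = (0.2375·600 + 0.6550·90 + 0.2350·110) / 0.50975 = 227.30 / 0.50975 ≈ 445.905
  x_C = (0.1675·600 + 0.1400·90 + 0.5950·110) / 0.50975 = 178.55 / 0.50975 ≈ 350.270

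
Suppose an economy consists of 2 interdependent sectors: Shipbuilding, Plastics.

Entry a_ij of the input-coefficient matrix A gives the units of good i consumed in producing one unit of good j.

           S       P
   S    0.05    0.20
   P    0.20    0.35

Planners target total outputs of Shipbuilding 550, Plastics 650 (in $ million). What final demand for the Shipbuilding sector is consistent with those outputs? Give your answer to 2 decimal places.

d_S = 392.50

I − A =
  [   0.95    -0.20]
  [  -0.20     0.65]
d = (I − A) x:
  d_S = (+0.95)·550 + (-0.20)·650 = 392.50
  d_P = (-0.20)·550 + (+0.65)·650 = 312.50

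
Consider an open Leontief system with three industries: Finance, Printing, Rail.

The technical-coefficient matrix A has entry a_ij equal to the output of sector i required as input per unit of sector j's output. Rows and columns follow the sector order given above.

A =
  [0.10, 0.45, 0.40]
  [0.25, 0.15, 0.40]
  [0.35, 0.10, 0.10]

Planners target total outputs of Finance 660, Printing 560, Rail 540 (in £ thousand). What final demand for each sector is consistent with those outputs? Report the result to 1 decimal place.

I − A =
  [   0.90    -0.45    -0.40]
  [  -0.25     0.85    -0.40]
  [  -0.35    -0.10     0.90]
d = (I − A) x:
  d_1 = (+0.90)·660 + (-0.45)·560 + (-0.40)·540 = 126.0
  d_2 = (-0.25)·660 + (+0.85)·560 + (-0.40)·540 = 95.0
  d_3 = (-0.35)·660 + (-0.10)·560 + (+0.90)·540 = 199.0

d_1 = 126.0, d_2 = 95.0, d_3 = 199.0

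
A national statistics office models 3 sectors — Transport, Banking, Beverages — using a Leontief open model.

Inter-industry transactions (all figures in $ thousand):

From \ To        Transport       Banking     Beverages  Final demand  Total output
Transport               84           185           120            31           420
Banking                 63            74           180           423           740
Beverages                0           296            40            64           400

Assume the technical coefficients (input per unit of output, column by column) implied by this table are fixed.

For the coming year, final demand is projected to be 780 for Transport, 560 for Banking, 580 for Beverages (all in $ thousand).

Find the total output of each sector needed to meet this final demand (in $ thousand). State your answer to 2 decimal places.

x_1 = 2004.31, x_2 = 1643.78, x_3 = 1375.01

Technical coefficients a_ij = z_ij / X_j:
  a_11 = 84/420 = 0.20, a_21 = 63/420 = 0.15, a_31 = 0/420 = 0.00
  a_12 = 185/740 = 0.25, a_22 = 74/740 = 0.10, a_32 = 296/740 = 0.40
  a_13 = 120/400 = 0.30, a_23 = 180/400 = 0.45, a_33 = 40/400 = 0.10
I − A =
  [   0.80    -0.25    -0.30]
  [  -0.15     0.90    -0.45]
  [   0.00    -0.40     0.90]
Cofactors of I−A, C_ij = (−1)^(i+j)·(minor ij) (rows/columns in the sector order above):
  C_11 = (0.90)(0.90) − (-0.45)(-0.40) = 0.6300
  C_12 = −[(-0.15)(0.90) − (-0.45)(0.00)] = 0.1350
  C_13 = (-0.15)(-0.40) − (0.90)(0.00) = 0.0600
  C_21 = −[(-0.25)(0.90) − (-0.30)(-0.40)] = 0.3450
  C_22 = (0.80)(0.90) − (-0.30)(0.00) = 0.7200
  C_23 = −[(0.80)(-0.40) − (-0.25)(0.00)] = 0.3200
  C_31 = (-0.25)(-0.45) − (-0.30)(0.90) = 0.3825
  C_32 = −[(0.80)(-0.45) − (-0.30)(-0.15)] = 0.4050
  C_33 = (0.80)(0.90) − (-0.25)(-0.15) = 0.6825
det(I−A) = Σ_j (I−A)_1j·C_1j = (0.80)(0.6300) + (-0.25)(0.1350) + (-0.30)(0.0600) = 0.45225
adj(I−A) = Cᵀ =
  [ 0.6300   0.3450   0.3825]
  [ 0.1350   0.7200   0.4050]
  [ 0.0600   0.3200   0.6825]
(I − A)⁻¹ = adj(I−A) / det(I−A) ≈
  [   1.3930     0.7629     0.8458]
  [   0.2985     1.5920     0.8955]
  [   0.1327     0.7076     1.5091]
x = (I − A)⁻¹ d = adj(I−A)·d / det(I−A), with det(I−A) = 0.45225:
  x_1 = (0.6300·780 + 0.3450·560 + 0.3825·580) / 0.45225 = 906.45 / 0.45225 ≈ 2004.31
  x_2 = (0.1350·780 + 0.7200·560 + 0.4050·580) / 0.45225 = 743.40 / 0.45225 ≈ 1643.78
  x_3 = (0.0600·780 + 0.3200·560 + 0.6825·580) / 0.45225 = 621.85 / 0.45225 ≈ 1375.01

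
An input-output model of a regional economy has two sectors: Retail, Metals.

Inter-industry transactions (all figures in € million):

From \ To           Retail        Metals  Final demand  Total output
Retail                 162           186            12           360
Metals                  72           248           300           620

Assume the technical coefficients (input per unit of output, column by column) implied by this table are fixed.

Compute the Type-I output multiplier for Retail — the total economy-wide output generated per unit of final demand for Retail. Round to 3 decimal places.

m_R = 2.963

Technical coefficients a_ij = z_ij / X_j:
  a_RR = 162/360 = 0.45, a_MR = 72/360 = 0.20
  a_RM = 186/620 = 0.30, a_MM = 248/620 = 0.40
I − A =
  [   0.55    -0.30]
  [  -0.20     0.60]
det(I−A) = (0.55)(0.60) − (-0.30)(-0.20) = 0.2700
adj(I−A) = [[0.60, 0.30], [0.20, 0.55]]
(I − A)⁻¹ = adj(I−A) / det(I−A) ≈
  [   2.2222     1.1111]
  [   0.7407     2.0370]
The output multiplier for sector j is the column-j sum of the Leontief inverse (I − A)⁻¹ = adj(I−A) / det(I−A).
Column R of adj(I−A): (0.60, 0.20); det(I−A) = 0.2700.
m_R = (0.60 + 0.20) / 0.2700 = 0.80 / 0.2700 ≈ 2.963.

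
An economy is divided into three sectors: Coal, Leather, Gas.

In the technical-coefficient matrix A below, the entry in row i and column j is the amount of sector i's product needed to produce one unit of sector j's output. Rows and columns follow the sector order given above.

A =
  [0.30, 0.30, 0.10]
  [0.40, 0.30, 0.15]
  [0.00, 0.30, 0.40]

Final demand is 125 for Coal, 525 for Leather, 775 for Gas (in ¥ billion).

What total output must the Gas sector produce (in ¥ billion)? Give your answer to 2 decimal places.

x_G = 2308.12

I − A =
  [   0.70    -0.30    -0.10]
  [  -0.40     0.70    -0.15]
  [   0.00    -0.30     0.60]
Cofactors of I−A, C_ij = (−1)^(i+j)·(minor ij) (rows/columns in the sector order above):
  C_11 = (0.70)(0.60) − (-0.15)(-0.30) = 0.3750
  C_12 = −[(-0.40)(0.60) − (-0.15)(0.00)] = 0.2400
  C_13 = (-0.40)(-0.30) − (0.70)(0.00) = 0.1200
  C_21 = −[(-0.30)(0.60) − (-0.10)(-0.30)] = 0.2100
  C_22 = (0.70)(0.60) − (-0.10)(0.00) = 0.4200
  C_23 = −[(0.70)(-0.30) − (-0.30)(0.00)] = 0.2100
  C_31 = (-0.30)(-0.15) − (-0.10)(0.70) = 0.1150
  C_32 = −[(0.70)(-0.15) − (-0.10)(-0.40)] = 0.1450
  C_33 = (0.70)(0.70) − (-0.30)(-0.40) = 0.3700
det(I−A) = Σ_j (I−A)_1j·C_1j = (0.70)(0.3750) + (-0.30)(0.2400) + (-0.10)(0.1200) = 0.1785
adj(I−A) = Cᵀ =
  [ 0.3750   0.2100   0.1150]
  [ 0.2400   0.4200   0.1450]
  [ 0.1200   0.2100   0.3700]
(I − A)⁻¹ = adj(I−A) / det(I−A) ≈
  [   2.1008     1.1765     0.6443]
  [   1.3445     2.3529     0.8123]
  [   0.6723     1.1765     2.0728]
x = (I − A)⁻¹ d = adj(I−A)·d / det(I−A), with det(I−A) = 0.1785:
  x_C = (0.3750·125 + 0.2100·525 + 0.1150·775) / 0.1785 = 246.25 / 0.1785 ≈ 1379.55
  x_L = (0.2400·125 + 0.4200·525 + 0.1450·775) / 0.1785 = 362.875 / 0.1785 ≈ 2032.91
  x_G = (0.1200·125 + 0.2100·525 + 0.3700·775) / 0.1785 = 412.00 / 0.1785 ≈ 2308.12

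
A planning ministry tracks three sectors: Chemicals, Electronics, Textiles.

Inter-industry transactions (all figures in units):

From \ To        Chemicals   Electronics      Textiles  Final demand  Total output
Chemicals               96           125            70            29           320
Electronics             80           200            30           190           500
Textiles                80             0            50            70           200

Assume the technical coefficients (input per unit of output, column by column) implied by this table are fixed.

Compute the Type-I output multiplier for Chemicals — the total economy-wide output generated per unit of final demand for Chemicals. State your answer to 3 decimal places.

m_1 = 4.000

Technical coefficients a_ij = z_ij / X_j:
  a_11 = 96/320 = 0.30, a_21 = 80/320 = 0.25, a_31 = 80/320 = 0.25
  a_12 = 125/500 = 0.25, a_22 = 200/500 = 0.40, a_32 = 0/500 = 0.00
  a_13 = 70/200 = 0.35, a_23 = 30/200 = 0.15, a_33 = 50/200 = 0.25
I − A =
  [   0.70    -0.25    -0.35]
  [  -0.25     0.60    -0.15]
  [  -0.25     0.00     0.75]
Cofactors of I−A, C_ij = (−1)^(i+j)·(minor ij) (rows/columns in the sector order above):
  C_11 = (0.60)(0.75) − (-0.15)(0.00) = 0.4500
  C_12 = −[(-0.25)(0.75) − (-0.15)(-0.25)] = 0.2250
  C_13 = (-0.25)(0.00) − (0.60)(-0.25) = 0.1500
  C_21 = −[(-0.25)(0.75) − (-0.35)(0.00)] = 0.1875
  C_22 = (0.70)(0.75) − (-0.35)(-0.25) = 0.4375
  C_23 = −[(0.70)(0.00) − (-0.25)(-0.25)] = 0.0625
  C_31 = (-0.25)(-0.15) − (-0.35)(0.60) = 0.2475
  C_32 = −[(0.70)(-0.15) − (-0.35)(-0.25)] = 0.1925
  C_33 = (0.70)(0.60) − (-0.25)(-0.25) = 0.3575
det(I−A) = Σ_j (I−A)_1j·C_1j = (0.70)(0.4500) + (-0.25)(0.2250) + (-0.35)(0.1500) = 0.20625
adj(I−A) = Cᵀ =
  [ 0.4500   0.1875   0.2475]
  [ 0.2250   0.4375   0.1925]
  [ 0.1500   0.0625   0.3575]
(I − A)⁻¹ = adj(I−A) / det(I−A) ≈
  [   2.1818     0.9091     1.2000]
  [   1.0909     2.1212     0.9333]
  [   0.7273     0.3030     1.7333]
The output multiplier for sector j is the column-j sum of the Leontief inverse (I − A)⁻¹ = adj(I−A) / det(I−A).
Column 1 of adj(I−A): (0.4500, 0.2250, 0.1500); det(I−A) = 0.20625.
m_1 = (0.4500 + 0.2250 + 0.1500) / 0.20625 = 0.825 / 0.20625 = 4.000.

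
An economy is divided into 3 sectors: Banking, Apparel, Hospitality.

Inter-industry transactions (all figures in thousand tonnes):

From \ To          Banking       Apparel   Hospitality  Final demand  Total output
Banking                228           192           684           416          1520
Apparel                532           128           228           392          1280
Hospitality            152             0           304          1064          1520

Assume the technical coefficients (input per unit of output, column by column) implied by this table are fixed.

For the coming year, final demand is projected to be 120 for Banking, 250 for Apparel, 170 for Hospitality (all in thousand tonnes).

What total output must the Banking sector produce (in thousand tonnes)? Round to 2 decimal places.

x_1 = 358.61

Technical coefficients a_ij = z_ij / X_j:
  a_11 = 228/1520 = 0.15, a_21 = 532/1520 = 0.35, a_31 = 152/1520 = 0.10
  a_12 = 192/1280 = 0.15, a_22 = 128/1280 = 0.10, a_32 = 0/1280 = 0.00
  a_13 = 684/1520 = 0.45, a_23 = 228/1520 = 0.15, a_33 = 304/1520 = 0.20
I − A =
  [   0.85    -0.15    -0.45]
  [  -0.35     0.90    -0.15]
  [  -0.10     0.00     0.80]
Cofactors of I−A, C_ij = (−1)^(i+j)·(minor ij) (rows/columns in the sector order above):
  C_11 = (0.90)(0.80) − (-0.15)(0.00) = 0.7200
  C_12 = −[(-0.35)(0.80) − (-0.15)(-0.10)] = 0.2950
  C_13 = (-0.35)(0.00) − (0.90)(-0.10) = 0.0900
  C_21 = −[(-0.15)(0.80) − (-0.45)(0.00)] = 0.1200
  C_22 = (0.85)(0.80) − (-0.45)(-0.10) = 0.6350
  C_23 = −[(0.85)(0.00) − (-0.15)(-0.10)] = 0.0150
  C_31 = (-0.15)(-0.15) − (-0.45)(0.90) = 0.4275
  C_32 = −[(0.85)(-0.15) − (-0.45)(-0.35)] = 0.2850
  C_33 = (0.85)(0.90) − (-0.15)(-0.35) = 0.7125
det(I−A) = Σ_j (I−A)_1j·C_1j = (0.85)(0.7200) + (-0.15)(0.2950) + (-0.45)(0.0900) = 0.52725
adj(I−A) = Cᵀ =
  [ 0.7200   0.1200   0.4275]
  [ 0.2950   0.6350   0.2850]
  [ 0.0900   0.0150   0.7125]
(I − A)⁻¹ = adj(I−A) / det(I−A) ≈
  [   1.3656     0.2276     0.8108]
  [   0.5595     1.2044     0.5405]
  [   0.1707     0.0284     1.3514]
x = (I − A)⁻¹ d = adj(I−A)·d / det(I−A), with det(I−A) = 0.52725:
  x_1 = (0.7200·120 + 0.1200·250 + 0.4275·170) / 0.52725 = 189.075 / 0.52725 ≈ 358.61
  x_2 = (0.2950·120 + 0.6350·250 + 0.2850·170) / 0.52725 = 242.60 / 0.52725 ≈ 460.12
  x_3 = (0.0900·120 + 0.0150·250 + 0.7125·170) / 0.52725 = 135.675 / 0.52725 ≈ 257.33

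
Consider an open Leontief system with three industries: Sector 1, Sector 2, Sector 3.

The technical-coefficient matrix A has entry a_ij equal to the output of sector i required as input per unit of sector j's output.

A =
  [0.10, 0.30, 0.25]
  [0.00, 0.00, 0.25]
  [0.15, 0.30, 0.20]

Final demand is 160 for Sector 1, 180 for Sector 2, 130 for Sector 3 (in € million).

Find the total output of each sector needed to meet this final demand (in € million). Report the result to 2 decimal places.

x_1 = 356.02, x_2 = 261.86, x_3 = 327.45

I − A =
  [   0.90    -0.30    -0.25]
  [   0.00     1.00    -0.25]
  [  -0.15    -0.30     0.80]
Cofactors of I−A, C_ij = (−1)^(i+j)·(minor ij) (rows/columns in the sector order above):
  C_11 = (1.00)(0.80) − (-0.25)(-0.30) = 0.7250
  C_12 = −[(0.00)(0.80) − (-0.25)(-0.15)] = 0.0375
  C_13 = (0.00)(-0.30) − (1.00)(-0.15) = 0.1500
  C_21 = −[(-0.30)(0.80) − (-0.25)(-0.30)] = 0.3150
  C_22 = (0.90)(0.80) − (-0.25)(-0.15) = 0.6825
  C_23 = −[(0.90)(-0.30) − (-0.30)(-0.15)] = 0.3150
  C_31 = (-0.30)(-0.25) − (-0.25)(1.00) = 0.3250
  C_32 = −[(0.90)(-0.25) − (-0.25)(0.00)] = 0.2250
  C_33 = (0.90)(1.00) − (-0.30)(0.00) = 0.9000
det(I−A) = Σ_j (I−A)_1j·C_1j = (0.90)(0.7250) + (-0.30)(0.0375) + (-0.25)(0.1500) = 0.60375
adj(I−A) = Cᵀ =
  [ 0.7250   0.3150   0.3250]
  [ 0.0375   0.6825   0.2250]
  [ 0.1500   0.3150   0.9000]
(I − A)⁻¹ = adj(I−A) / det(I−A) ≈
  [   1.2008     0.5217     0.5383]
  [   0.0621     1.1304     0.3727]
  [   0.2484     0.5217     1.4907]
x = (I − A)⁻¹ d = adj(I−A)·d / det(I−A), with det(I−A) = 0.60375:
  x_1 = (0.7250·160 + 0.3150·180 + 0.3250·130) / 0.60375 = 214.95 / 0.60375 ≈ 356.02
  x_2 = (0.0375·160 + 0.6825·180 + 0.2250·130) / 0.60375 = 158.10 / 0.60375 ≈ 261.86
  x_3 = (0.1500·160 + 0.3150·180 + 0.9000·130) / 0.60375 = 197.70 / 0.60375 ≈ 327.45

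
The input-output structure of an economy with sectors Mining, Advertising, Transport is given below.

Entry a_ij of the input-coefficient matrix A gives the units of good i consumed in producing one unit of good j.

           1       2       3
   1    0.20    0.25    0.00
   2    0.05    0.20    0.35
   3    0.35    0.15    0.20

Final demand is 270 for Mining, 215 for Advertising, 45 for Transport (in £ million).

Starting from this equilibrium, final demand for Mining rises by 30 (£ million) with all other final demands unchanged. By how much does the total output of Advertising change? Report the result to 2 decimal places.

Δx_2 = 11.35

I − A =
  [   0.80    -0.25     0.00]
  [  -0.05     0.80    -0.35]
  [  -0.35    -0.15     0.80]
Cofactors of I−A, C_ij = (−1)^(i+j)·(minor ij) (rows/columns in the sector order above):
  C_11 = (0.80)(0.80) − (-0.35)(-0.15) = 0.5875
  C_12 = −[(-0.05)(0.80) − (-0.35)(-0.35)] = 0.1625
  C_13 = (-0.05)(-0.15) − (0.80)(-0.35) = 0.2875
  C_21 = −[(-0.25)(0.80) − (0.00)(-0.15)] = 0.2000
  C_22 = (0.80)(0.80) − (0.00)(-0.35) = 0.6400
  C_23 = −[(0.80)(-0.15) − (-0.25)(-0.35)] = 0.2075
  C_31 = (-0.25)(-0.35) − (0.00)(0.80) = 0.0875
  C_32 = −[(0.80)(-0.35) − (0.00)(-0.05)] = 0.2800
  C_33 = (0.80)(0.80) − (-0.25)(-0.05) = 0.6275
det(I−A) = Σ_j (I−A)_1j·C_1j = (0.80)(0.5875) + (-0.25)(0.1625) + (0.00)(0.2875) = 0.429375
adj(I−A) = Cᵀ =
  [ 0.5875   0.2000   0.0875]
  [ 0.1625   0.6400   0.2800]
  [ 0.2875   0.2075   0.6275]
(I − A)⁻¹ = adj(I−A) / det(I−A) ≈
  [   1.3683     0.4658     0.2038]
  [   0.3785     1.4905     0.6521]
  [   0.6696     0.4833     1.4614]
Δx = (I − A)⁻¹ Δd with Δd having +30 in the Mining component and 0 elsewhere.
So Δx_2 = L_21 · (+30), where L_21 = adj(I−A)_21 / det(I−A) = 0.1625 / 0.429375.
Δx_2 = 0.1625 × (+30) / 0.429375 = 4.875 / 0.429375 ≈ 11.35.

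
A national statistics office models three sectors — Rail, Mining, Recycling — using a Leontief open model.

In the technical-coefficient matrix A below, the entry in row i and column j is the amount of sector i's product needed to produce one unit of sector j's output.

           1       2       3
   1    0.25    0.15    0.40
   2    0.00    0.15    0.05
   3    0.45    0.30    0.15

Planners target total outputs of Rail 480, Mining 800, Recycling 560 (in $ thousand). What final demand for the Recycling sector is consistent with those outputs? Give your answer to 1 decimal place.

d_3 = 20.0

I − A =
  [   0.75    -0.15    -0.40]
  [   0.00     0.85    -0.05]
  [  -0.45    -0.30     0.85]
d = (I − A) x:
  d_1 = (+0.75)·480 + (-0.15)·800 + (-0.40)·560 = 16.0
  d_2 = (+0.00)·480 + (+0.85)·800 + (-0.05)·560 = 652.0
  d_3 = (-0.45)·480 + (-0.30)·800 + (+0.85)·560 = 20.0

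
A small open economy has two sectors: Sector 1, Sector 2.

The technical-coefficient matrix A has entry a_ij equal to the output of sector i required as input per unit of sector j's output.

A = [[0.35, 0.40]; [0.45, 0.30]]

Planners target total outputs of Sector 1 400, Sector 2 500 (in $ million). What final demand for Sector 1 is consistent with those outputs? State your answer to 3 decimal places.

d_1 = 60.000

I − A =
  [   0.65    -0.40]
  [  -0.45     0.70]
d = (I − A) x:
  d_1 = (+0.65)·400 + (-0.40)·500 = 60.000
  d_2 = (-0.45)·400 + (+0.70)·500 = 170.000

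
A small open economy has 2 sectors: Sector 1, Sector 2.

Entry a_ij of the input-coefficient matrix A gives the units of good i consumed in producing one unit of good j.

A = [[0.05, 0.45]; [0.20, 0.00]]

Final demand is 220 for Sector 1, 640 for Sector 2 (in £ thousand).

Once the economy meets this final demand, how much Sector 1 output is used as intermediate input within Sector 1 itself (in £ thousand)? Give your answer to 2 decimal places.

I − A =
  [   0.95    -0.45]
  [  -0.20     1.00]
det(I−A) = (0.95)(1.00) − (-0.45)(-0.20) = 0.8600
adj(I−A) = [[1.00, 0.45], [0.20, 0.95]]
(I − A)⁻¹ = adj(I−A) / det(I−A) ≈
  [   1.1628     0.5233]
  [   0.2326     1.1047]
First solve x = (I − A)⁻¹ d = adj(I−A)·d / det(I−A); in particular x_1 = (1.00·220 + 0.45·640) / 0.8600 = 508.00 / 0.8600 ≈ 590.6977.
Intermediate flow from 1 to 1: z_11 = a_11 · x_1 = 0.05 × 508.00 / 0.8600 = 25.40 / 0.8600 ≈ 29.53.

z_11 = 29.53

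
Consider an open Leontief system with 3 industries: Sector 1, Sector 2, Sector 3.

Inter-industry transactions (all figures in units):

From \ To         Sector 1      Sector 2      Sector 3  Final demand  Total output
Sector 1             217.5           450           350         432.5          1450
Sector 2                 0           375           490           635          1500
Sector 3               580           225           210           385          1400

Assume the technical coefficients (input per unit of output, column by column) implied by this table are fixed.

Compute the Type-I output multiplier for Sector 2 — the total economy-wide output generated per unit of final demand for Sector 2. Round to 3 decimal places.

m_2 = 3.057

Technical coefficients a_ij = z_ij / X_j:
  a_11 = 217.5/1450 = 0.15, a_21 = 0/1450 = 0.00, a_31 = 580/1450 = 0.40
  a_12 = 450/1500 = 0.30, a_22 = 375/1500 = 0.25, a_32 = 225/1500 = 0.15
  a_13 = 350/1400 = 0.25, a_23 = 490/1400 = 0.35, a_33 = 210/1400 = 0.15
I − A =
  [   0.85    -0.30    -0.25]
  [   0.00     0.75    -0.35]
  [  -0.40    -0.15     0.85]
Cofactors of I−A, C_ij = (−1)^(i+j)·(minor ij) (rows/columns in the sector order above):
  C_11 = (0.75)(0.85) − (-0.35)(-0.15) = 0.5850
  C_12 = −[(0.00)(0.85) − (-0.35)(-0.40)] = 0.1400
  C_13 = (0.00)(-0.15) − (0.75)(-0.40) = 0.3000
  C_21 = −[(-0.30)(0.85) − (-0.25)(-0.15)] = 0.2925
  C_22 = (0.85)(0.85) − (-0.25)(-0.40) = 0.6225
  C_23 = −[(0.85)(-0.15) − (-0.30)(-0.40)] = 0.2475
  C_31 = (-0.30)(-0.35) − (-0.25)(0.75) = 0.2925
  C_32 = −[(0.85)(-0.35) − (-0.25)(0.00)] = 0.2975
  C_33 = (0.85)(0.75) − (-0.30)(0.00) = 0.6375
det(I−A) = Σ_j (I−A)_1j·C_1j = (0.85)(0.5850) + (-0.30)(0.1400) + (-0.25)(0.3000) = 0.38025
adj(I−A) = Cᵀ =
  [ 0.5850   0.2925   0.2925]
  [ 0.1400   0.6225   0.2975]
  [ 0.3000   0.2475   0.6375]
(I − A)⁻¹ = adj(I−A) / det(I−A) ≈
  [   1.5385     0.7692     0.7692]
  [   0.3682     1.6371     0.7824]
  [   0.7890     0.6509     1.6765]
The output multiplier for sector j is the column-j sum of the Leontief inverse (I − A)⁻¹ = adj(I−A) / det(I−A).
Column 2 of adj(I−A): (0.2925, 0.6225, 0.2475); det(I−A) = 0.38025.
m_2 = (0.2925 + 0.6225 + 0.2475) / 0.38025 = 1.1625 / 0.38025 ≈ 3.057.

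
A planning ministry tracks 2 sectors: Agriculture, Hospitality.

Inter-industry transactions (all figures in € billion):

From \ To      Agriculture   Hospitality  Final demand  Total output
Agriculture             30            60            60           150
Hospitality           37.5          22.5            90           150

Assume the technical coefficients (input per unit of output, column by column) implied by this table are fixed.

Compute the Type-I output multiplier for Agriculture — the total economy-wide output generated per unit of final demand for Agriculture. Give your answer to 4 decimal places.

m_A = 1.8966

Technical coefficients a_ij = z_ij / X_j:
  a_AA = 30/150 = 0.20, a_HA = 37.5/150 = 0.25
  a_AH = 60/150 = 0.40, a_HH = 22.5/150 = 0.15
I − A =
  [   0.80    -0.40]
  [  -0.25     0.85]
det(I−A) = (0.80)(0.85) − (-0.40)(-0.25) = 0.5800
adj(I−A) = [[0.85, 0.40], [0.25, 0.80]]
(I − A)⁻¹ = adj(I−A) / det(I−A) ≈
  [   1.46552     0.68966]
  [   0.43103     1.37931]
The output multiplier for sector j is the column-j sum of the Leontief inverse (I − A)⁻¹ = adj(I−A) / det(I−A).
Column A of adj(I−A): (0.85, 0.25); det(I−A) = 0.5800.
m_A = (0.85 + 0.25) / 0.5800 = 1.10 / 0.5800 ≈ 1.8966.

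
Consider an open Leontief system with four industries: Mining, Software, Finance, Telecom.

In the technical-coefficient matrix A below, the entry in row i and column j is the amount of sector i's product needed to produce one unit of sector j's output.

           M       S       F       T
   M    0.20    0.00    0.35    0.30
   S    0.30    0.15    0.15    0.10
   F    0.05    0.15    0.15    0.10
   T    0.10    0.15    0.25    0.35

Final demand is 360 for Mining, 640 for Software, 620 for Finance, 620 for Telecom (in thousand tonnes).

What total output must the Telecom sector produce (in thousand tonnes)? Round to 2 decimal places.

I − A =
  [   0.80     0.00    -0.35    -0.30]
  [  -0.30     0.85    -0.15    -0.10]
  [  -0.05    -0.15     0.85    -0.10]
  [  -0.10    -0.15    -0.25     0.65]
Compute the cofactors C_ij = (−1)^(i+j)·(3×3 minor ij) of I−A; the adjugate is their transpose:
adj(I−A) = Cᵀ =
  [ 0.415000   0.088875   0.258625   0.245000]
  [ 0.174375   0.377875   0.187750   0.167500]
  [ 0.070625   0.087750   0.391000   0.106250]
  [ 0.131250   0.134625   0.233500   0.529375]
det(I−A) = Σ_j (I−A)_1j·C_1j = (0.80)(0.415000) + (0.00)(0.174375) + (-0.35)(0.070625) + (-0.30)(0.131250) = 0.26790625
(I − A)⁻¹ = adj(I−A) / det(I−A) ≈
  [   1.5490     0.3317     0.9654     0.9145]
  [   0.6509     1.4105     0.7008     0.6252]
  [   0.2636     0.3275     1.4595     0.3966]
  [   0.4899     0.5025     0.8716     1.9760]
x = (I − A)⁻¹ d = adj(I−A)·d / det(I−A), with det(I−A) = 0.26790625:
  x_M = (0.415000·360 + 0.088875·640 + 0.258625·620 + 0.245000·620) / 0.26790625 = 518.5275 / 0.26790625 ≈ 1935.48
  x_S = (0.174375·360 + 0.377875·640 + 0.187750·620 + 0.167500·620) / 0.26790625 = 524.87 / 0.26790625 ≈ 1959.16
  x_F = (0.070625·360 + 0.087750·640 + 0.391000·620 + 0.106250·620) / 0.26790625 = 389.88 / 0.26790625 ≈ 1455.29
  x_T = (0.131250·360 + 0.134625·640 + 0.233500·620 + 0.529375·620) / 0.26790625 = 606.3925 / 0.26790625 ≈ 2263.45

x_T = 2263.45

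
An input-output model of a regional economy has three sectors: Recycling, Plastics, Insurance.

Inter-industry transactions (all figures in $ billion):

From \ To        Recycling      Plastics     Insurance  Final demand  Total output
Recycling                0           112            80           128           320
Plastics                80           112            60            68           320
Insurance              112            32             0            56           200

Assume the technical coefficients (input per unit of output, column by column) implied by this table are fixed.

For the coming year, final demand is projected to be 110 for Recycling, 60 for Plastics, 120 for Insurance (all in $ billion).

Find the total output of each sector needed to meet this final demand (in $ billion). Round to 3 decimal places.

Technical coefficients a_ij = z_ij / X_j:
  a_11 = 0/320 = 0.00, a_21 = 80/320 = 0.25, a_31 = 112/320 = 0.35
  a_12 = 112/320 = 0.35, a_22 = 112/320 = 0.35, a_32 = 32/320 = 0.10
  a_13 = 80/200 = 0.40, a_23 = 60/200 = 0.30, a_33 = 0/200 = 0.00
I − A =
  [   1.00    -0.35    -0.40]
  [  -0.25     0.65    -0.30]
  [  -0.35    -0.10     1.00]
Cofactors of I−A, C_ij = (−1)^(i+j)·(minor ij) (rows/columns in the sector order above):
  C_11 = (0.65)(1.00) − (-0.30)(-0.10) = 0.6200
  C_12 = −[(-0.25)(1.00) − (-0.30)(-0.35)] = 0.3550
  C_13 = (-0.25)(-0.10) − (0.65)(-0.35) = 0.2525
  C_21 = −[(-0.35)(1.00) − (-0.40)(-0.10)] = 0.3900
  C_22 = (1.00)(1.00) − (-0.40)(-0.35) = 0.8600
  C_23 = −[(1.00)(-0.10) − (-0.35)(-0.35)] = 0.2225
  C_31 = (-0.35)(-0.30) − (-0.40)(0.65) = 0.3650
  C_32 = −[(1.00)(-0.30) − (-0.40)(-0.25)] = 0.4000
  C_33 = (1.00)(0.65) − (-0.35)(-0.25) = 0.5625
det(I−A) = Σ_j (I−A)_1j·C_1j = (1.00)(0.6200) + (-0.35)(0.3550) + (-0.40)(0.2525) = 0.39475
adj(I−A) = Cᵀ =
  [ 0.6200   0.3900   0.3650]
  [ 0.3550   0.8600   0.4000]
  [ 0.2525   0.2225   0.5625]
(I − A)⁻¹ = adj(I−A) / det(I−A) ≈
  [   1.5706     0.9880     0.9246]
  [   0.8993     2.1786     1.0133]
  [   0.6396     0.5636     1.4250]
x = (I − A)⁻¹ d = adj(I−A)·d / det(I−A), with det(I−A) = 0.39475:
  x_1 = (0.6200·110 + 0.3900·60 + 0.3650·120) / 0.39475 = 135.40 / 0.39475 ≈ 343.002
  x_2 = (0.3550·110 + 0.8600·60 + 0.4000·120) / 0.39475 = 138.65 / 0.39475 ≈ 351.235
  x_3 = (0.2525·110 + 0.2225·60 + 0.5625·120) / 0.39475 = 108.625 / 0.39475 ≈ 275.174

x_1 = 343.002, x_2 = 351.235, x_3 = 275.174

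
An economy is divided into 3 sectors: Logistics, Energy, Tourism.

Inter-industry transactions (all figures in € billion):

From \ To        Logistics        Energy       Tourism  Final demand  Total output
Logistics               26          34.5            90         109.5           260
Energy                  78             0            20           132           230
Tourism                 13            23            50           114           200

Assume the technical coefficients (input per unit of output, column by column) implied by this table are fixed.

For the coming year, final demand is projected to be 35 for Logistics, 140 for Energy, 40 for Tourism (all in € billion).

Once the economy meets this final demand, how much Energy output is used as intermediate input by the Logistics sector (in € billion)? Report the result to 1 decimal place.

Technical coefficients a_ij = z_ij / X_j:
  a_11 = 26/260 = 0.10, a_21 = 78/260 = 0.30, a_31 = 13/260 = 0.05
  a_12 = 34.5/230 = 0.15, a_22 = 0/230 = 0.00, a_32 = 23/230 = 0.10
  a_13 = 90/200 = 0.45, a_23 = 20/200 = 0.10, a_33 = 50/200 = 0.25
I − A =
  [   0.90    -0.15    -0.45]
  [  -0.30     1.00    -0.10]
  [  -0.05    -0.10     0.75]
Cofactors of I−A, C_ij = (−1)^(i+j)·(minor ij) (rows/columns in the sector order above):
  C_11 = (1.00)(0.75) − (-0.10)(-0.10) = 0.7400
  C_12 = −[(-0.30)(0.75) − (-0.10)(-0.05)] = 0.2300
  C_13 = (-0.30)(-0.10) − (1.00)(-0.05) = 0.0800
  C_21 = −[(-0.15)(0.75) − (-0.45)(-0.10)] = 0.1575
  C_22 = (0.90)(0.75) − (-0.45)(-0.05) = 0.6525
  C_23 = −[(0.90)(-0.10) − (-0.15)(-0.05)] = 0.0975
  C_31 = (-0.15)(-0.10) − (-0.45)(1.00) = 0.4650
  C_32 = −[(0.90)(-0.10) − (-0.45)(-0.30)] = 0.2250
  C_33 = (0.90)(1.00) − (-0.15)(-0.30) = 0.8550
det(I−A) = Σ_j (I−A)_1j·C_1j = (0.90)(0.7400) + (-0.15)(0.2300) + (-0.45)(0.0800) = 0.5955
adj(I−A) = Cᵀ =
  [ 0.7400   0.1575   0.4650]
  [ 0.2300   0.6525   0.2250]
  [ 0.0800   0.0975   0.8550]
(I − A)⁻¹ = adj(I−A) / det(I−A) ≈
  [   1.2427     0.2645     0.7809]
  [   0.3862     1.0957     0.3778]
  [   0.1343     0.1637     1.4358]
First solve x = (I − A)⁻¹ d = adj(I−A)·d / det(I−A); in particular x_1 = (0.7400·35 + 0.1575·140 + 0.4650·40) / 0.5955 = 66.55 / 0.5955 ≈ 111.755.
Intermediate flow from 2 to 1: z_21 = a_21 · x_1 = 0.30 × 66.55 / 0.5955 = 19.965 / 0.5955 ≈ 33.5.

z_21 = 33.5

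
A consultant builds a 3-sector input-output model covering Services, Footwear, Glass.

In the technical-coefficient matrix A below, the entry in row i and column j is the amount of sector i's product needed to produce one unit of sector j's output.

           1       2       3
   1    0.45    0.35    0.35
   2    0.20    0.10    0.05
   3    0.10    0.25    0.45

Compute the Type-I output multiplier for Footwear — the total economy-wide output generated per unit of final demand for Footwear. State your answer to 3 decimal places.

I − A =
  [   0.55    -0.35    -0.35]
  [  -0.20     0.90    -0.05]
  [  -0.10    -0.25     0.55]
Cofactors of I−A, C_ij = (−1)^(i+j)·(minor ij) (rows/columns in the sector order above):
  C_11 = (0.90)(0.55) − (-0.05)(-0.25) = 0.4825
  C_12 = −[(-0.20)(0.55) − (-0.05)(-0.10)] = 0.1150
  C_13 = (-0.20)(-0.25) − (0.90)(-0.10) = 0.1400
  C_21 = −[(-0.35)(0.55) − (-0.35)(-0.25)] = 0.2800
  C_22 = (0.55)(0.55) − (-0.35)(-0.10) = 0.2675
  C_23 = −[(0.55)(-0.25) − (-0.35)(-0.10)] = 0.1725
  C_31 = (-0.35)(-0.05) − (-0.35)(0.90) = 0.3325
  C_32 = −[(0.55)(-0.05) − (-0.35)(-0.20)] = 0.0975
  C_33 = (0.55)(0.90) − (-0.35)(-0.20) = 0.4250
det(I−A) = Σ_j (I−A)_1j·C_1j = (0.55)(0.4825) + (-0.35)(0.1150) + (-0.35)(0.1400) = 0.176125
adj(I−A) = Cᵀ =
  [ 0.4825   0.2800   0.3325]
  [ 0.1150   0.2675   0.0975]
  [ 0.1400   0.1725   0.4250]
(I − A)⁻¹ = adj(I−A) / det(I−A) ≈
  [   2.7395     1.5898     1.8879]
  [   0.6529     1.5188     0.5536]
  [   0.7949     0.9794     2.4131]
The output multiplier for sector j is the column-j sum of the Leontief inverse (I − A)⁻¹ = adj(I−A) / det(I−A).
Column 2 of adj(I−A): (0.2800, 0.2675, 0.1725); det(I−A) = 0.176125.
m_2 = (0.2800 + 0.2675 + 0.1725) / 0.176125 = 0.72 / 0.176125 ≈ 4.088.

m_2 = 4.088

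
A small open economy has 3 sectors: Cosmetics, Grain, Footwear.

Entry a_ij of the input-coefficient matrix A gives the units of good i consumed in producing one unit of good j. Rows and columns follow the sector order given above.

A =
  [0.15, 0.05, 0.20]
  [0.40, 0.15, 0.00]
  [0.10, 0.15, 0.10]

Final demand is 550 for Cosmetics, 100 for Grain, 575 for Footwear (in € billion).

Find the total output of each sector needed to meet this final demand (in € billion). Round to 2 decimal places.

I − A =
  [   0.85    -0.05    -0.20]
  [  -0.40     0.85     0.00]
  [  -0.10    -0.15     0.90]
Cofactors of I−A, C_ij = (−1)^(i+j)·(minor ij) (rows/columns in the sector order above):
  C_11 = (0.85)(0.90) − (0.00)(-0.15) = 0.7650
  C_12 = −[(-0.40)(0.90) − (0.00)(-0.10)] = 0.3600
  C_13 = (-0.40)(-0.15) − (0.85)(-0.10) = 0.1450
  C_21 = −[(-0.05)(0.90) − (-0.20)(-0.15)] = 0.0750
  C_22 = (0.85)(0.90) − (-0.20)(-0.10) = 0.7450
  C_23 = −[(0.85)(-0.15) − (-0.05)(-0.10)] = 0.1325
  C_31 = (-0.05)(0.00) − (-0.20)(0.85) = 0.1700
  C_32 = −[(0.85)(0.00) − (-0.20)(-0.40)] = 0.0800
  C_33 = (0.85)(0.85) − (-0.05)(-0.40) = 0.7025
det(I−A) = Σ_j (I−A)_1j·C_1j = (0.85)(0.7650) + (-0.05)(0.3600) + (-0.20)(0.1450) = 0.60325
adj(I−A) = Cᵀ =
  [ 0.7650   0.0750   0.1700]
  [ 0.3600   0.7450   0.0800]
  [ 0.1450   0.1325   0.7025]
(I − A)⁻¹ = adj(I−A) / det(I−A) ≈
  [   1.2681     0.1243     0.2818]
  [   0.5968     1.2350     0.1326]
  [   0.2404     0.2196     1.1645]
x = (I − A)⁻¹ d = adj(I−A)·d / det(I−A), with det(I−A) = 0.60325:
  x_C = (0.7650·550 + 0.0750·100 + 0.1700·575) / 0.60325 = 526.00 / 0.60325 ≈ 871.94
  x_G = (0.3600·550 + 0.7450·100 + 0.0800·575) / 0.60325 = 318.50 / 0.60325 ≈ 527.97
  x_F = (0.1450·550 + 0.1325·100 + 0.7025·575) / 0.60325 = 496.9375 / 0.60325 ≈ 823.77

x_C = 871.94, x_G = 527.97, x_F = 823.77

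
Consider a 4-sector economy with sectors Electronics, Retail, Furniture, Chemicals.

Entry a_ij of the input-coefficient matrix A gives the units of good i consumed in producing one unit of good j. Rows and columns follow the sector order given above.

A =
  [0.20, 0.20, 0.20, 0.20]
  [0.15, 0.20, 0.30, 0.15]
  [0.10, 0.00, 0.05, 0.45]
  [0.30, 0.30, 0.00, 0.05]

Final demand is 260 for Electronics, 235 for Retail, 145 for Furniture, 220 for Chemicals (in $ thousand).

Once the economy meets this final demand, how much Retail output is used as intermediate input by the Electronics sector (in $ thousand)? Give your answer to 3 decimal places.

I − A =
  [   0.80    -0.20    -0.20    -0.20]
  [  -0.15     0.80    -0.30    -0.15]
  [  -0.10     0.00     0.95    -0.45]
  [  -0.30    -0.30     0.00     0.95]
Compute the cofactors C_ij = (−1)^(i+j)·(3×3 minor ij) of I−A; the adjugate is their transpose:
adj(I−A) = Cᵀ =
  [ 0.638750   0.264500   0.218000   0.279500]
  [ 0.247125   0.619000   0.247500   0.267000]
  [ 0.199750   0.160000   0.477500   0.293500]
  [ 0.279750   0.279000   0.147000   0.557500]
det(I−A) = Σ_j (I−A)_1j·C_1j = (0.80)(0.638750) + (-0.20)(0.247125) + (-0.20)(0.199750) + (-0.20)(0.279750) = 0.365675
(I − A)⁻¹ = adj(I−A) / det(I−A) ≈
  [   1.7468     0.7233     0.5962     0.7643]
  [   0.6758     1.6928     0.6768     0.7302]
  [   0.5463     0.4375     1.3058     0.8026]
  [   0.7650     0.7630     0.4020     1.5246]
First solve x = (I − A)⁻¹ d = adj(I−A)·d / det(I−A); in particular x_1 = (0.638750·260 + 0.264500·235 + 0.218000·145 + 0.279500·220) / 0.365675 = 321.3325 / 0.365675 ≈ 878.73795.
Intermediate flow from 2 to 1: z_21 = a_21 · x_1 = 0.15 × 321.3325 / 0.365675 = 48.199875 / 0.365675 ≈ 131.811.

z_21 = 131.811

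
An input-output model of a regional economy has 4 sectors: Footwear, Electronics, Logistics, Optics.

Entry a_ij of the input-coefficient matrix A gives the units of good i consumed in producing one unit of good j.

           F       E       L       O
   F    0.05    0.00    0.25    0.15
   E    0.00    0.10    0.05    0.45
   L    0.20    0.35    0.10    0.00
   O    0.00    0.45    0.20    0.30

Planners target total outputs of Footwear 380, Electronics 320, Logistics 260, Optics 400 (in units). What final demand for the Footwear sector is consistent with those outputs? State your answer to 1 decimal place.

I − A =
  [   0.95     0.00    -0.25    -0.15]
  [   0.00     0.90    -0.05    -0.45]
  [  -0.20    -0.35     0.90     0.00]
  [   0.00    -0.45    -0.20     0.70]
d = (I − A) x:
  d_F = (+0.95)·380 + (+0.00)·320 + (-0.25)·260 + (-0.15)·400 = 236.0
  d_E = (+0.00)·380 + (+0.90)·320 + (-0.05)·260 + (-0.45)·400 = 95.0
  d_L = (-0.20)·380 + (-0.35)·320 + (+0.90)·260 + (+0.00)·400 = 46.0
  d_O = (+0.00)·380 + (-0.45)·320 + (-0.20)·260 + (+0.70)·400 = 84.0

d_F = 236.0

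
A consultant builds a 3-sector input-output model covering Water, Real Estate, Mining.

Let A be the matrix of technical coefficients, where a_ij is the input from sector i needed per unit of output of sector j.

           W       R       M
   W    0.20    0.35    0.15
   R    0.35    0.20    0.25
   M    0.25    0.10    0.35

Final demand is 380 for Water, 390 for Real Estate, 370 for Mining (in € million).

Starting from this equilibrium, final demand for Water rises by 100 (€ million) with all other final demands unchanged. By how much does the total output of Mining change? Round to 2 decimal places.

I − A =
  [   0.80    -0.35    -0.15]
  [  -0.35     0.80    -0.25]
  [  -0.25    -0.10     0.65]
Cofactors of I−A, C_ij = (−1)^(i+j)·(minor ij) (rows/columns in the sector order above):
  C_11 = (0.80)(0.65) − (-0.25)(-0.10) = 0.4950
  C_12 = −[(-0.35)(0.65) − (-0.25)(-0.25)] = 0.2900
  C_13 = (-0.35)(-0.10) − (0.80)(-0.25) = 0.2350
  C_21 = −[(-0.35)(0.65) − (-0.15)(-0.10)] = 0.2425
  C_22 = (0.80)(0.65) − (-0.15)(-0.25) = 0.4825
  C_23 = −[(0.80)(-0.10) − (-0.35)(-0.25)] = 0.1675
  C_31 = (-0.35)(-0.25) − (-0.15)(0.80) = 0.2075
  C_32 = −[(0.80)(-0.25) − (-0.15)(-0.35)] = 0.2525
  C_33 = (0.80)(0.80) − (-0.35)(-0.35) = 0.5175
det(I−A) = Σ_j (I−A)_1j·C_1j = (0.80)(0.4950) + (-0.35)(0.2900) + (-0.15)(0.2350) = 0.25925
adj(I−A) = Cᵀ =
  [ 0.4950   0.2425   0.2075]
  [ 0.2900   0.4825   0.2525]
  [ 0.2350   0.1675   0.5175]
(I − A)⁻¹ = adj(I−A) / det(I−A) ≈
  [   1.9094     0.9354     0.8004]
  [   1.1186     1.8611     0.9740]
  [   0.9065     0.6461     1.9961]
Δx = (I − A)⁻¹ Δd with Δd having +100 in the Water component and 0 elsewhere.
So Δx_M = L_MW · (+100), where L_MW = adj(I−A)_MW / det(I−A) = 0.2350 / 0.25925.
Δx_M = 0.2350 × (+100) / 0.25925 = 23.50 / 0.25925 ≈ 90.65.

Δx_M = 90.65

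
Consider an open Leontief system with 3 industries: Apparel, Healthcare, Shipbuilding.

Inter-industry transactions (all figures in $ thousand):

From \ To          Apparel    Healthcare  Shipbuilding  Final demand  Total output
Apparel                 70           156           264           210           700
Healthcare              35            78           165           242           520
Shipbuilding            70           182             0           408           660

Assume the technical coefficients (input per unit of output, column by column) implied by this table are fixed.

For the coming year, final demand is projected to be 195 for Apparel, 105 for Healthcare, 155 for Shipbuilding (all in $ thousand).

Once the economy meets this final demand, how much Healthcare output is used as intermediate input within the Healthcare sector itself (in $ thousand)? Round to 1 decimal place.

z_HH = 34.4

Technical coefficients a_ij = z_ij / X_j:
  a_AA = 70/700 = 0.10, a_HA = 35/700 = 0.05, a_SA = 70/700 = 0.10
  a_AH = 156/520 = 0.30, a_HH = 78/520 = 0.15, a_SH = 182/520 = 0.35
  a_AS = 264/660 = 0.40, a_HS = 165/660 = 0.25, a_SS = 0/660 = 0.00
I − A =
  [   0.90    -0.30    -0.40]
  [  -0.05     0.85    -0.25]
  [  -0.10    -0.35     1.00]
Cofactors of I−A, C_ij = (−1)^(i+j)·(minor ij) (rows/columns in the sector order above):
  C_11 = (0.85)(1.00) − (-0.25)(-0.35) = 0.7625
  C_12 = −[(-0.05)(1.00) − (-0.25)(-0.10)] = 0.0750
  C_13 = (-0.05)(-0.35) − (0.85)(-0.10) = 0.1025
  C_21 = −[(-0.30)(1.00) − (-0.40)(-0.35)] = 0.4400
  C_22 = (0.90)(1.00) − (-0.40)(-0.10) = 0.8600
  C_23 = −[(0.90)(-0.35) − (-0.30)(-0.10)] = 0.3450
  C_31 = (-0.30)(-0.25) − (-0.40)(0.85) = 0.4150
  C_32 = −[(0.90)(-0.25) − (-0.40)(-0.05)] = 0.2450
  C_33 = (0.90)(0.85) − (-0.30)(-0.05) = 0.7500
det(I−A) = Σ_j (I−A)_1j·C_1j = (0.90)(0.7625) + (-0.30)(0.0750) + (-0.40)(0.1025) = 0.62275
adj(I−A) = Cᵀ =
  [ 0.7625   0.4400   0.4150]
  [ 0.0750   0.8600   0.2450]
  [ 0.1025   0.3450   0.7500]
(I − A)⁻¹ = adj(I−A) / det(I−A) ≈
  [   1.2244     0.7065     0.6664]
  [   0.1204     1.3810     0.3934]
  [   0.1646     0.5540     1.2043]
First solve x = (I − A)⁻¹ d = adj(I−A)·d / det(I−A); in particular x_H = (0.0750·195 + 0.8600·105 + 0.2450·155) / 0.62275 = 142.90 / 0.62275 ≈ 229.466.
Intermediate flow from H to H: z_HH = a_HH · x_H = 0.15 × 142.90 / 0.62275 = 21.435 / 0.62275 ≈ 34.4.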